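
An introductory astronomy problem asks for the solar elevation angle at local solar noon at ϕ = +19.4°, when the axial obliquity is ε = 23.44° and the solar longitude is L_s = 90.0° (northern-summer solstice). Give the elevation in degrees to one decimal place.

86.0°

Solar declination: sin δ = sin ε · sin L_s = sin 23.44° × sin 90.0° = 0.39779, so δ = +23.440°.
At local noon the hour angle is zero, so the zenith angle equals |ϕ − δ| = |+19.4° − (+23.440°)| = 4.040°.
Elevation = 90° − 4.040° = 86.0°.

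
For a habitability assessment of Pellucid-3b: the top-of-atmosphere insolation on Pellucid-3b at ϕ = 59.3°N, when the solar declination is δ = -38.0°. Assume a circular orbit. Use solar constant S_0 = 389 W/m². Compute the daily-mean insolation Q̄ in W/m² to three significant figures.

cos h₀ = −tan(+59.3°) tan(-38.000°) = 1.3158 ≥ 1 ⇒ polar night, h₀ = 0 and Q̄ = 0.

Q̄ ≈ 0.00 W/m²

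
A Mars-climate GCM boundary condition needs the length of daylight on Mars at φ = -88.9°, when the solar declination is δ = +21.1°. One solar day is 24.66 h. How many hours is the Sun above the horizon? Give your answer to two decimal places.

cos H₀ = −tan φ · tan δ = 20.0963 ≥ 1, so the Sun never rises (polar night) and H₀ = 0.
Daylight = 2H₀/(2π) × 24.66 h = (0.0000/π) × 24.66 = 0.00 h.

0.00 h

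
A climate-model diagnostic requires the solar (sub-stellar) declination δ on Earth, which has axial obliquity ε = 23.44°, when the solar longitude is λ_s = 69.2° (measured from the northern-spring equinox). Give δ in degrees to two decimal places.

sin δ = sin ε · sin λ_s = sin 23.44° × sin 69.2° = 0.371863.
δ = arcsin(0.371863) = +21.83°.

δ = +21.83°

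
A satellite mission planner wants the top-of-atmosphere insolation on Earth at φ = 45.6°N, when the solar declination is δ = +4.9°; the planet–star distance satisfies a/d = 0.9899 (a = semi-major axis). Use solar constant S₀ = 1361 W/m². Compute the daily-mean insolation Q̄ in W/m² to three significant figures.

Q̄ ≈ 338 W/m²

cos H₀ = −tan(+45.6°) tan(+4.900°) = -0.0875, H₀ = 1.6585 rad.
Bracket: H₀ sin φ sin δ + cos φ cos δ sin H₀ = 1.6585×0.71447×0.08542 + 0.69966×0.99635×0.99616 = 0.101218 + 0.694429 = 0.795647.
Inverse-square distance factor (a/d)² = 0.9899² = 0.979902.
Q̄ = (S₀/π) × 0.979902 × [bracket] = (1361/π) × 0.979902 × 0.795647 = 337.8 W/m².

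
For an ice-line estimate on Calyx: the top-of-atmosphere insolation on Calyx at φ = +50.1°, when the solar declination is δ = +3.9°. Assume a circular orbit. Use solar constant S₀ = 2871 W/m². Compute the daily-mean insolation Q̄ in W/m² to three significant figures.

Q̄ ≈ 662 W/m²

cos H₀ = −tan(+50.1°) tan(+3.900°) = -0.0815, H₀ = 1.6524 rad.
Bracket: H₀ sin φ sin δ + cos φ cos δ sin H₀ = 1.6524×0.76717×0.06802 + 0.64145×0.99768×0.99667 = 0.086227 + 0.637831 = 0.724058.
Q̄ = (S₀/π) × [bracket] = (2871/π) × 0.724058 = 661.7 W/m².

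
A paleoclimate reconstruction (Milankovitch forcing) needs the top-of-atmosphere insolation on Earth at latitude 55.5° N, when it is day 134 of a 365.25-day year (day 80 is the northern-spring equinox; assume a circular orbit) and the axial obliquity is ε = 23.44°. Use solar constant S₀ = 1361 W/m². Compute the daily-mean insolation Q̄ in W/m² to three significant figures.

Q̄ ≈ 440 W/m²

Solar longitude: λ_s = 360° × (134 − 80)/365.25 = 53.224°.
sin δ = sin 23.44° × sin 53.224° = 0.31862, so δ = +18.580°.
cos H₀ = −tan(+55.5°) tan(+18.580°) = -0.4891, H₀ = 2.0818 rad.
Bracket: H₀ sin φ sin δ + cos φ cos δ sin H₀ = 2.0818×0.82413×0.31862 + 0.56641×0.94788×0.87224 = 0.546648 + 0.468296 = 1.014944.
Q̄ = (S₀/π) × [bracket] = (1361/π) × 1.014944 = 439.7 W/m².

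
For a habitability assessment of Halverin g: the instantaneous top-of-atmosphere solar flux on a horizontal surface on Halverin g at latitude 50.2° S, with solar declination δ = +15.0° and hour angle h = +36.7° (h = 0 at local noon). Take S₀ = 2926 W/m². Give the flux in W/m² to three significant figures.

869 W/m²

cos θ_z = sin φ sin δ + cos φ cos δ cos h = -0.198846 + 0.495737 = 0.296891.
Flux = S₀ · cos θ_z = 2926 × 0.296891 = 868.7 W/m².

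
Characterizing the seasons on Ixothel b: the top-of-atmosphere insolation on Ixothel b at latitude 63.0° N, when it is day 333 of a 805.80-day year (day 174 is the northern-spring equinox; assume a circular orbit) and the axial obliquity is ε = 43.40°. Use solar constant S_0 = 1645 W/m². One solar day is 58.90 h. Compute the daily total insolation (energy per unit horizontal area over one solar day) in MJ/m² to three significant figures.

202 MJ/m²

Solar longitude: L_s = 360° × (333 − 174)/805.80 = 71.035°.
sin δ = sin 43.40° × sin 71.035° = 0.64979, so δ = +40.526°.
cos h₀ = −tan(+63.0°) tan(+40.526°) = -1.6778 ≤ −1 ⇒ polar day, h₀ = π.
Bracket: h₀ sin ϕ sin δ + cos ϕ cos δ sin h₀ = 3.1416×0.89101×0.64979 + 0.45399×0.76011×0.00000 = 1.818890 + 0.000000 = 1.818890.
Q̄ = (S_0/π) × [bracket] = (1645/π) × 1.818890 = 952.41 W/m².
Daily total = Q̄ × 58.90 h × 3600 s/h = 952.41 × 58.90 × 3600 / 10⁶ = 201.9 MJ/m².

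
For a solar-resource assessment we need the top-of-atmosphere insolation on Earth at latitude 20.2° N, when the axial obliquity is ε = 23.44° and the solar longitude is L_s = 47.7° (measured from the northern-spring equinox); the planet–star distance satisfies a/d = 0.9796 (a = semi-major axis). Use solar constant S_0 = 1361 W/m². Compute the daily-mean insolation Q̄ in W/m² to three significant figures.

Q̄ ≈ 442 W/m²

Solar declination: sin δ = sin ε · sin L_s = sin 23.44° × sin 47.7° = 0.29422, so δ = +17.111°.
cos h₀ = −tan(+20.2°) tan(+17.111°) = -0.1133, h₀ = 1.6843 rad.
Bracket: h₀ sin ϕ sin δ + cos ϕ cos δ sin h₀ = 1.6843×0.34530×0.29422 + 0.93849×0.95574×0.99356 = 0.171115 + 0.891176 = 1.062291.
Inverse-square distance factor (a/d)² = 0.9796² = 0.959616.
Q̄ = (S_0/π) × 0.959616 × [bracket] = (1361/π) × 0.959616 × 1.062291 = 441.6 W/m².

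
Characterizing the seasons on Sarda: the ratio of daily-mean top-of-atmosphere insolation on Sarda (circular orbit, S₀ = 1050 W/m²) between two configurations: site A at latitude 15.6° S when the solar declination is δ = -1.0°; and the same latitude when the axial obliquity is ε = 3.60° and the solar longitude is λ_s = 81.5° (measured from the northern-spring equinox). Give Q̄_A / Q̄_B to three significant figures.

— Configuration A (φ=-15.6°):
cos H₀ = −tan(-15.6°) tan(-1.000°) = -0.0049, H₀ = 1.5757 rad.
Bracket: H₀ sin φ sin δ + cos φ cos δ sin H₀ = 1.5757×-0.26892×-0.01745 + 0.96316×0.99985×0.99999 = 0.007394 + 0.963006 = 0.970400.
Q̄ = (S₀/π) × [bracket] = (1050/π) × 0.970400 = 324.33 W/m².
— Configuration B (φ=-15.6°):
Solar declination: sin δ = sin ε · sin λ_s = sin 3.60° × sin 81.5° = 0.06210, so δ = +3.560°.
cos H₀ = −tan(-15.6°) tan(+3.560°) = 0.0174, H₀ = 1.5534 rad.
Bracket: H₀ sin φ sin δ + cos φ cos δ sin H₀ = 1.5534×-0.26892×0.06210 + 0.96316×0.99807×0.99985 = -0.025942 + 0.961157 = 0.935215.
Q̄ = (S₀/π) × [bracket] = (1050/π) × 0.935215 = 312.57 W/m².
Ratio Q̄_A / Q̄_B = 324.33 / 312.57 = 1.038.

Q̄_A / Q̄_B ≈ 1.04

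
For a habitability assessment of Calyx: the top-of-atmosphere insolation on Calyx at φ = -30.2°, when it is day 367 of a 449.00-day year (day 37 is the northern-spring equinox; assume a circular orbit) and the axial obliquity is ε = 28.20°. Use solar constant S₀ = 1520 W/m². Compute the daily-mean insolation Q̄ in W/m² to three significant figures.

Solar longitude: λ_s = 360° × (367 − 37)/449.00 = 264.588°.
sin δ = sin 28.20° × sin 264.588° = -0.47044, so δ = -28.063°.
cos H₀ = −tan(-30.2°) tan(-28.063°) = -0.3103, H₀ = 1.8863 rad.
Bracket: H₀ sin φ sin δ + cos φ cos δ sin H₀ = 1.8863×-0.50302×-0.47044 + 0.86427×0.88243×0.95064 = 0.446375 + 0.725013 = 1.171388.
Q̄ = (S₀/π) × [bracket] = (1520/π) × 1.171388 = 566.8 W/m².

Q̄ ≈ 567 W/m²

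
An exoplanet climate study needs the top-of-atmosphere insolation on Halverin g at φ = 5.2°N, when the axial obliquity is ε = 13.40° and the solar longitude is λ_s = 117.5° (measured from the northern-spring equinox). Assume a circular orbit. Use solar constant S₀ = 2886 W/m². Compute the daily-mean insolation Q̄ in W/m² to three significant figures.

Solar declination: sin δ = sin ε · sin λ_s = sin 13.40° × sin 117.5° = 0.20556, so δ = +11.862°.
cos H₀ = −tan(+5.2°) tan(+11.862°) = -0.0191, H₀ = 1.5899 rad.
Bracket: H₀ sin φ sin δ + cos φ cos δ sin H₀ = 1.5899×0.09063×0.20556 + 0.99588×0.97864×0.99982 = 0.029620 + 0.974433 = 1.004053.
Q̄ = (S₀/π) × [bracket] = (2886/π) × 1.004053 = 922.4 W/m².

Q̄ ≈ 922 W/m²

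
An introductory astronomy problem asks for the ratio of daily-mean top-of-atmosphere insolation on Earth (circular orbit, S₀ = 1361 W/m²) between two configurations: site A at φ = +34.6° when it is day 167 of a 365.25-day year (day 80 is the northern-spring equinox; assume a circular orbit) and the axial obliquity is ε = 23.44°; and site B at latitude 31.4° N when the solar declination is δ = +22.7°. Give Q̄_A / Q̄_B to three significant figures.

— Configuration A (φ=+34.6°):
Solar longitude: λ_s = 360° × (167 − 80)/365.25 = 85.749°.
sin δ = sin 23.44° × sin 85.749° = 0.39669, so δ = +23.372°.
cos H₀ = −tan(+34.6°) tan(+23.372°) = -0.2981, H₀ = 1.8735 rad.
Bracket: H₀ sin φ sin δ + cos φ cos δ sin H₀ = 1.8735×0.56784×0.39669 + 0.82314×0.91795×0.95453 = 0.422018 + 0.721244 = 1.143262.
Q̄ = (S₀/π) × [bracket] = (1361/π) × 1.143262 = 495.28 W/m².
— Configuration B (φ=+31.4°):
cos H₀ = −tan(+31.4°) tan(+22.700°) = -0.2553, H₀ = 1.8290 rad.
Bracket: H₀ sin φ sin δ + cos φ cos δ sin H₀ = 1.8290×0.52101×0.38591 + 0.85355×0.92254×0.96685 = 0.367744 + 0.761331 = 1.129075.
Q̄ = (S₀/π) × [bracket] = (1361/π) × 1.129075 = 489.14 W/m².
Ratio Q̄_A / Q̄_B = 495.28 / 489.14 = 1.013.

Q̄_A / Q̄_B ≈ 1.01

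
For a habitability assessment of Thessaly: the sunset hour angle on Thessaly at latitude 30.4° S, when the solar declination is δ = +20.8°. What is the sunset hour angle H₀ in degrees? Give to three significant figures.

cos H₀ = −tan φ · tan δ = −tan(-30.4°) × tan(+20.800°) = 0.2229, so H₀ = 1.3460 rad = 77.12°.

H₀ = 77.1°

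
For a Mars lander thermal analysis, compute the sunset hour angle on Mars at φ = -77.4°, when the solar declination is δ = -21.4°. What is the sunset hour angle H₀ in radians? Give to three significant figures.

H₀ = 3.14 rad

Sunrise equation: cos H₀ = −tan φ · tan δ = -1.7532 ≤ −1, so the Sun never sets (polar day) and H₀ = π.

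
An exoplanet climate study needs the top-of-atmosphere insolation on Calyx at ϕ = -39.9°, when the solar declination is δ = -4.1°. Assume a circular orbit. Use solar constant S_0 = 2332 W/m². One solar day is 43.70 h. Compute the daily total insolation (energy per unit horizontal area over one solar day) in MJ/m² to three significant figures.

cos h₀ = −tan(-39.9°) tan(-4.100°) = -0.0599, h₀ = 1.6308 rad.
Bracket: h₀ sin ϕ sin δ + cos ϕ cos δ sin h₀ = 1.6308×-0.64145×-0.07150 + 0.76717×0.99744×0.99820 = 0.074794 + 0.763829 = 0.838623.
Q̄ = (S_0/π) × [bracket] = (2332/π) × 0.838623 = 622.51 W/m².
Daily total = Q̄ × 43.70 h × 3600 s/h = 622.51 × 43.70 × 3600 / 10⁶ = 97.93 MJ/m².

97.9 MJ/m²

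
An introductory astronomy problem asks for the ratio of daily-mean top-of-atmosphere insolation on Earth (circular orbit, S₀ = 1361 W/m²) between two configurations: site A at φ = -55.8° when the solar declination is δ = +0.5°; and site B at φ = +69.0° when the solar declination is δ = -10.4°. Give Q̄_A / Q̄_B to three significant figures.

— Configuration A (φ=-55.8°):
cos H₀ = −tan(-55.8°) tan(+0.500°) = 0.0128, H₀ = 1.5580 rad.
Bracket: H₀ sin φ sin δ + cos φ cos δ sin H₀ = 1.5580×-0.82708×0.00873 + 0.56208×0.99996×0.99992 = -0.011249 + 0.562013 = 0.550764.
Q̄ = (S₀/π) × [bracket] = (1361/π) × 0.550764 = 238.60 W/m².
— Configuration B (φ=+69.0°):
cos H₀ = −tan(+69.0°) tan(-10.400°) = 0.4781, H₀ = 1.0723 rad.
Bracket: H₀ sin φ sin δ + cos φ cos δ sin H₀ = 1.0723×0.93358×-0.18052 + 0.35837×0.98357×0.87829 = -0.180715 + 0.309581 = 0.128866.
Q̄ = (S₀/π) × [bracket] = (1361/π) × 0.128866 = 55.827 W/m².
Ratio Q̄_A / Q̄_B = 238.60 / 55.827 = 4.274.

Q̄_A / Q̄_B ≈ 4.27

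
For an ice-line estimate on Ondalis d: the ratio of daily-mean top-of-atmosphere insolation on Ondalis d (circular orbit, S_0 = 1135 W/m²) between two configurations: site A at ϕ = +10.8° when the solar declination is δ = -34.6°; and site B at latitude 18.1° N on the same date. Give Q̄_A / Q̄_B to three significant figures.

Q̄_A / Q̄_B ≈ 1.23

— Configuration A (ϕ=+10.8°):
cos h₀ = −tan(+10.8°) tan(-34.600°) = 0.1316, h₀ = 1.4388 rad.
Bracket: h₀ sin ϕ sin δ + cos ϕ cos δ sin h₀ = 1.4388×0.18738×-0.56784 + 0.98229×0.82314×0.99130 = -0.153091 + 0.801528 = 0.648437.
Q̄ = (S_0/π) × [bracket] = (1135/π) × 0.648437 = 234.27 W/m².
— Configuration B (ϕ=+18.1°):
cos h₀ = −tan(+18.1°) tan(-34.600°) = 0.2255, h₀ = 1.3434 rad.
Bracket: h₀ sin ϕ sin δ + cos ϕ cos δ sin h₀ = 1.3434×0.31068×-0.56784 + 0.95052×0.82314×0.97425 = -0.236998 + 0.762264 = 0.525266.
Q̄ = (S_0/π) × [bracket] = (1135/π) × 0.525266 = 189.77 W/m².
Ratio Q̄_A / Q̄_B = 234.27 / 189.77 = 1.234.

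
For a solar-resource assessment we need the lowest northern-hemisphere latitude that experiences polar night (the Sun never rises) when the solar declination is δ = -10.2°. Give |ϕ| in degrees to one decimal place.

Polar night requires cos h₀ = −tan ϕ tan δ ≥ 1, i.e. tan ϕ tan δ ≤ −1.
The boundary is |tan ϕ| · |tan δ| = 1, so |ϕ| = 90° − |δ| = 90° − 10.2° = 79.8° in the northern hemisphere.

|ϕ| = 79.8°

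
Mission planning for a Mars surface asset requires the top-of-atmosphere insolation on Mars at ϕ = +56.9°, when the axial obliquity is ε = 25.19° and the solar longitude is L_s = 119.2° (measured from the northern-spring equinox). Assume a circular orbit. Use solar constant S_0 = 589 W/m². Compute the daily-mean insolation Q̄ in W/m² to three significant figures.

Solar declination: sin δ = sin ε · sin L_s = sin 25.19° × sin 119.2° = 0.37153, so δ = +21.810°.
cos h₀ = −tan(+56.9°) tan(+21.810°) = -0.6139, h₀ = 2.2318 rad.
Bracket: h₀ sin ϕ sin δ + cos ϕ cos δ sin h₀ = 2.2318×0.83772×0.37153 + 0.54610×0.92842×0.78940 = 0.694621 + 0.400234 = 1.094855.
Q̄ = (S_0/π) × [bracket] = (589/π) × 1.094855 = 205.3 W/m².

Q̄ ≈ 205 W/m²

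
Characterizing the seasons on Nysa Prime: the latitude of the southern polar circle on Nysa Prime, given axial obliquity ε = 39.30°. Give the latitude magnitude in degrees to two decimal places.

The polar circle is the lowest latitude that experiences at least one full rotation of continuous darkness at the northern-summer solstice; it lies at |ϕ| = 90° − ε = 90° − 39.30° = 50.70°.

50.70°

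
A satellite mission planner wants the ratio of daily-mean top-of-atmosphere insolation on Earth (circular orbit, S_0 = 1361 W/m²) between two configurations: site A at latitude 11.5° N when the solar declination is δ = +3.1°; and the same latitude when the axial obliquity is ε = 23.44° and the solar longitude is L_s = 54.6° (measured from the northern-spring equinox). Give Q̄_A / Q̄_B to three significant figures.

— Configuration A (ϕ=+11.5°):
cos h₀ = −tan(+11.5°) tan(+3.100°) = -0.0110, h₀ = 1.5818 rad.
Bracket: h₀ sin ϕ sin δ + cos ϕ cos δ sin h₀ = 1.5818×0.19937×0.05408 + 0.97992×0.99854×0.99994 = 0.017055 + 0.978431 = 0.995486.
Q̄ = (S_0/π) × [bracket] = (1361/π) × 0.995486 = 431.26 W/m².
— Configuration B (ϕ=+11.5°):
Solar declination: sin δ = sin ε · sin L_s = sin 23.44° × sin 54.6° = 0.32425, so δ = +18.920°.
cos h₀ = −tan(+11.5°) tan(+18.920°) = -0.0697, h₀ = 1.6406 rad.
Bracket: h₀ sin ϕ sin δ + cos ϕ cos δ sin h₀ = 1.6406×0.19937×0.32425 + 0.97992×0.94597×0.99757 = 0.106058 + 0.924722 = 1.030780.
Q̄ = (S_0/π) × [bracket] = (1361/π) × 1.030780 = 446.55 W/m².
Ratio Q̄_A / Q̄_B = 431.26 / 446.55 = 0.9658.

Q̄_A / Q̄_B ≈ 0.966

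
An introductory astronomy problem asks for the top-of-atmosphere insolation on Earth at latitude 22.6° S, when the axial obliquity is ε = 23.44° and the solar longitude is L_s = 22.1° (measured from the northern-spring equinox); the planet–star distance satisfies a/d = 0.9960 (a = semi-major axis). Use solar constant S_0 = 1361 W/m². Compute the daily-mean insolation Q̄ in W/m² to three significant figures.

Solar declination: sin δ = sin ε · sin L_s = sin 23.44° × sin 22.1° = 0.14966, so δ = +8.607°.
cos h₀ = −tan(-22.6°) tan(+8.607°) = 0.0630, h₀ = 1.5077 rad.
Bracket: h₀ sin ϕ sin δ + cos ϕ cos δ sin h₀ = 1.5077×-0.38430×0.14966 + 0.92321×0.98874×0.99801 = -0.086714 + 0.910998 = 0.824284.
Inverse-square distance factor (a/d)² = 0.9960² = 0.992016.
Q̄ = (S_0/π) × 0.992016 × [bracket] = (1361/π) × 0.992016 × 0.824284 = 354.2 W/m².

Q̄ ≈ 354 W/m²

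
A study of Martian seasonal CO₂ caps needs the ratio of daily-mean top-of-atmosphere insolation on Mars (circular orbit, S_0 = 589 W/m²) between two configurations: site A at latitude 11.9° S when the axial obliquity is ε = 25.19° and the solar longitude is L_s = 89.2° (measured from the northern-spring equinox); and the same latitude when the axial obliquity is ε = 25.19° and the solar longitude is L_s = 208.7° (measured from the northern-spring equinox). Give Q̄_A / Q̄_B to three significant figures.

Q̄_A / Q̄_B ≈ 0.734

— Configuration A (ϕ=-11.9°):
Solar declination: sin δ = sin ε · sin L_s = sin 25.19° × sin 89.2° = 0.42558, so δ = +25.187°.
cos h₀ = −tan(-11.9°) tan(+25.187°) = 0.0991, h₀ = 1.4715 rad.
Bracket: h₀ sin ϕ sin δ + cos ϕ cos δ sin h₀ = 1.4715×-0.20620×0.42558 + 0.97851×0.90492×0.99508 = -0.129131 + 0.881117 = 0.751986.
Q̄ = (S_0/π) × [bracket] = (589/π) × 0.751986 = 140.99 W/m².
— Configuration B (ϕ=-11.9°):
Solar declination: sin δ = sin ε · sin L_s = sin 25.19° × sin 208.7° = -0.20439, so δ = -11.794°.
cos h₀ = −tan(-11.9°) tan(-11.794°) = -0.0440, h₀ = 1.6148 rad.
Bracket: h₀ sin ϕ sin δ + cos ϕ cos δ sin h₀ = 1.6148×-0.20620×-0.20439 + 0.97851×0.97889×0.99903 = 0.068056 + 0.956925 = 1.024981.
Q̄ = (S_0/π) × [bracket] = (589/π) × 1.024981 = 192.17 W/m².
Ratio Q̄_A / Q̄_B = 140.99 / 192.17 = 0.7337.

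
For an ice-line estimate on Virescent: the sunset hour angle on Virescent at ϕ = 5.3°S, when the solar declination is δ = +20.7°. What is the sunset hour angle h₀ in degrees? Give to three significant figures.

cos h₀ = −tan ϕ · tan δ = −tan(-5.3°) × tan(+20.700°) = 0.0351, so h₀ = 1.5357 rad = 87.99°.

h₀ = 88.0°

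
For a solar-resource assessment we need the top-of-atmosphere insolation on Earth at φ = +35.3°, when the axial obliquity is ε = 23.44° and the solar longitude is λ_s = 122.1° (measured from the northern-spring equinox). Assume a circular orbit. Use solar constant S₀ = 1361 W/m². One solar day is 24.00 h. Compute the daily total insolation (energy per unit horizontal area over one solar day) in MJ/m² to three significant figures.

Solar declination: sin δ = sin ε · sin λ_s = sin 23.44° × sin 122.1° = 0.33698, so δ = +19.693°.
cos H₀ = −tan(+35.3°) tan(+19.693°) = -0.2534, H₀ = 1.8270 rad.
Bracket: H₀ sin φ sin δ + cos φ cos δ sin H₀ = 1.8270×0.57786×0.33698 + 0.81614×0.94151×0.96736 = 0.355767 + 0.743323 = 1.099090.
Q̄ = (S₀/π) × [bracket] = (1361/π) × 1.099090 = 476.15 W/m².
Daily total = Q̄ × 24.00 h × 3600 s/h = 476.15 × 24.00 × 3600 / 10⁶ = 41.14 MJ/m².

41.1 MJ/m²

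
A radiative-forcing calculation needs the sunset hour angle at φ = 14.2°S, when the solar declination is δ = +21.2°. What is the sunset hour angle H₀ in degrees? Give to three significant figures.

cos H₀ = −tan φ · tan δ = −tan(-14.2°) × tan(+21.200°) = 0.0981, so H₀ = 1.4725 rad = 84.37°.

H₀ = 84.4°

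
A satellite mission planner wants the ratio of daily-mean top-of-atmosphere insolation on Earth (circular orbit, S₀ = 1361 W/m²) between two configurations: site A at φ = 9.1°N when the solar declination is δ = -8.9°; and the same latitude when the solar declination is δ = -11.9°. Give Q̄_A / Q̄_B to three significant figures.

— Configuration A (φ=+9.1°):
cos H₀ = −tan(+9.1°) tan(-8.900°) = 0.0251, H₀ = 1.5457 rad.
Bracket: H₀ sin φ sin δ + cos φ cos δ sin H₀ = 1.5457×0.15816×-0.15471 + 0.98741×0.98796×0.99969 = -0.037822 + 0.975219 = 0.937397.
Q̄ = (S₀/π) × [bracket] = (1361/π) × 0.937397 = 406.10 W/m².
— Configuration B (φ=+9.1°):
cos H₀ = −tan(+9.1°) tan(-11.900°) = 0.0338, H₀ = 1.5370 rad.
Bracket: H₀ sin φ sin δ + cos φ cos δ sin H₀ = 1.5370×0.15816×-0.20620 + 0.98741×0.97851×0.99943 = -0.050126 + 0.965640 = 0.915514.
Q̄ = (S₀/π) × [bracket] = (1361/π) × 0.915514 = 396.62 W/m².
Ratio Q̄_A / Q̄_B = 406.10 / 396.62 = 1.024.

Q̄_A / Q̄_B ≈ 1.02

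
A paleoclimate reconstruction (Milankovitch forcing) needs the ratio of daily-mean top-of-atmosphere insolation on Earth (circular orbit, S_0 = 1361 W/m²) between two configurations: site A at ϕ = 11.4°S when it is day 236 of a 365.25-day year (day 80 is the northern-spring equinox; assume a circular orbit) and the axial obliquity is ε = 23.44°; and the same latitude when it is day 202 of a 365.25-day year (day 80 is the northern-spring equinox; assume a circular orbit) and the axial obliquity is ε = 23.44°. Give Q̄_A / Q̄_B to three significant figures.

— Configuration A (ϕ=-11.4°):
Solar longitude: L_s = 360° × (236 − 80)/365.25 = 153.758°.
sin δ = sin 23.44° × sin 153.758° = 0.17589, so δ = +10.130°.
cos h₀ = −tan(-11.4°) tan(+10.130°) = 0.0360, h₀ = 1.5348 rad.
Bracket: h₀ sin ϕ sin δ + cos ϕ cos δ sin h₀ = 1.5348×-0.19766×0.17589 + 0.98027×0.98441×0.99935 = -0.053359 + 0.964360 = 0.911001.
Q̄ = (S_0/π) × [bracket] = (1361/π) × 0.911001 = 394.66 W/m².
— Configuration B (ϕ=-11.4°):
Solar longitude: L_s = 360° × (202 − 80)/365.25 = 120.246°.
sin δ = sin 23.44° × sin 120.246° = 0.34364, so δ = +20.099°.
cos h₀ = −tan(-11.4°) tan(+20.099°) = 0.0738, h₀ = 1.4969 rad.
Bracket: h₀ sin ϕ sin δ + cos ϕ cos δ sin h₀ = 1.4969×-0.19766×0.34364 + 0.98027×0.93910×0.99727 = -0.101675 + 0.918058 = 0.816383.
Q̄ = (S_0/π) × [bracket] = (1361/π) × 0.816383 = 353.67 W/m².
Ratio Q̄_A / Q̄_B = 394.66 / 353.67 = 1.116.

Q̄_A / Q̄_B ≈ 1.12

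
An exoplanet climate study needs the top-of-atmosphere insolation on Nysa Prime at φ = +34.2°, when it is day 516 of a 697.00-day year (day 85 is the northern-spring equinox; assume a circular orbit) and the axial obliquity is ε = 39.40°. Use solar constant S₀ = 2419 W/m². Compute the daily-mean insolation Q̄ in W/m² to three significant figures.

Q̄ ≈ 313 W/m²

Solar longitude: λ_s = 360° × (516 − 85)/697.00 = 222.611°.
sin δ = sin 39.40° × sin 222.611° = -0.42973, so δ = -25.450°.
cos H₀ = −tan(+34.2°) tan(-25.450°) = 0.3234, H₀ = 1.2414 rad.
Bracket: H₀ sin φ sin δ + cos φ cos δ sin H₀ = 1.2414×0.56208×-0.42973 + 0.82708×0.90296×0.94625 = -0.299851 + 0.706679 = 0.406828.
Q̄ = (S₀/π) × [bracket] = (2419/π) × 0.406828 = 313.3 W/m².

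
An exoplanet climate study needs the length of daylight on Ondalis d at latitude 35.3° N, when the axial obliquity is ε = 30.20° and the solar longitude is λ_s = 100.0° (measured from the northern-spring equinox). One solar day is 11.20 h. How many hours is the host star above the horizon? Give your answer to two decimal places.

7.08 h

Solar declination: sin δ = sin ε · sin λ_s = sin 30.20° × sin 100.0° = 0.49538, so δ = +29.695°.
cos H₀ = −tan φ · tan δ = −tan(+35.3°) × tan(+29.695°) = -0.4038, so H₀ = 1.9864 rad = 113.81°.
Daylight = 2H₀/(2π) × 11.20 h = (1.9864/π) × 11.20 = 7.08 h.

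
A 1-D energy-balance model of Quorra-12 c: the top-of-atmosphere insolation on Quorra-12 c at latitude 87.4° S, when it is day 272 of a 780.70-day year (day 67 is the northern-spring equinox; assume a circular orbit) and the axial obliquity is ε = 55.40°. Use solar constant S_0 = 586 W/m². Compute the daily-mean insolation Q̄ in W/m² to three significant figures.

Solar longitude: L_s = 360° × (272 − 67)/780.70 = 94.531°.
sin δ = sin 55.40° × sin 94.531° = 0.82056, so δ = +55.141°.
cos h₀ = −tan(-87.4°) tan(+55.141°) = 31.6160 ≥ 1 ⇒ polar night, h₀ = 0 and Q̄ = 0.

Q̄ ≈ 0.00 W/m²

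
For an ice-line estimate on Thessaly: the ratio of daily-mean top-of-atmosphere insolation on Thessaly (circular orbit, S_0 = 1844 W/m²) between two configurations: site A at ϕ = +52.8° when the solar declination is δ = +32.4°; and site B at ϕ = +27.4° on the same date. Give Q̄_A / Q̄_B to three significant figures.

Q̄_A / Q̄_B ≈ 1.17

— Configuration A (ϕ=+52.8°):
cos h₀ = −tan(+52.8°) tan(+32.400°) = -0.8361, h₀ = 2.5609 rad.
Bracket: h₀ sin ϕ sin δ + cos ϕ cos δ sin h₀ = 2.5609×0.79653×0.53583 + 0.60460×0.84433×0.54861 = 1.093004 + 0.280055 = 1.373059.
Q̄ = (S_0/π) × [bracket] = (1844/π) × 1.373059 = 805.94 W/m².
— Configuration B (ϕ=+27.4°):
cos h₀ = −tan(+27.4°) tan(+32.400°) = -0.3290, h₀ = 1.9060 rad.
Bracket: h₀ sin ϕ sin δ + cos ϕ cos δ sin h₀ = 1.9060×0.46020×0.53583 + 0.88782×0.84433×0.94435 = 0.469999 + 0.707897 = 1.177896.
Q̄ = (S_0/π) × [bracket] = (1844/π) × 1.177896 = 691.38 W/m².
Ratio Q̄_A / Q̄_B = 805.94 / 691.38 = 1.166.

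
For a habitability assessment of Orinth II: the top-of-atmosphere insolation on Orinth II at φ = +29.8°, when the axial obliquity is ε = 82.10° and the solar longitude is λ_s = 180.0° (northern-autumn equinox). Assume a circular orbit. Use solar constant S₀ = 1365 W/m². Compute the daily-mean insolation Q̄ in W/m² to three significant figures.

Q̄ ≈ 377 W/m²

Solar declination: sin δ = sin ε · sin λ_s = sin 82.10° × sin 180.0° = 0.00000, so δ = +0.000°.
cos H₀ = −tan(+29.8°) tan(+0.000°) = -0.0000, H₀ = 1.5708 rad.
Bracket: H₀ sin φ sin δ + cos φ cos δ sin H₀ = 1.5708×0.49697×0.00000 + 0.86777×1.00000×1.00000 = 0.000000 + 0.867770 = 0.867770.
Q̄ = (S₀/π) × [bracket] = (1365/π) × 0.867770 = 377.0 W/m².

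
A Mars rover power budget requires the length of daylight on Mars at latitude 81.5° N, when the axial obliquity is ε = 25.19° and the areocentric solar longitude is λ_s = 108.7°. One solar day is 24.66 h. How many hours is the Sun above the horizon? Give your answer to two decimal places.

sin δ = sin 25.19° × sin 108.7° = 0.40315, so δ = +23.775°.
Sunrise equation: cos H₀ = −tan φ · tan δ = -2.9477 ≤ −1, so the Sun never sets (polar day) and H₀ = π.
Daylight = 2H₀/(2π) × 24.66 h = (3.1416/π) × 24.66 = 24.66 h.

24.66 h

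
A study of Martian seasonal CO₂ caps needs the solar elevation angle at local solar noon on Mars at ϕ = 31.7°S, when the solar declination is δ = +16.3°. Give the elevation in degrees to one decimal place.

At local noon the hour angle is zero, so the zenith angle equals |ϕ − δ| = |-31.7° − (+16.300°)| = 48.000°.
Elevation = 90° − 48.000° = 42.0°.

42.0°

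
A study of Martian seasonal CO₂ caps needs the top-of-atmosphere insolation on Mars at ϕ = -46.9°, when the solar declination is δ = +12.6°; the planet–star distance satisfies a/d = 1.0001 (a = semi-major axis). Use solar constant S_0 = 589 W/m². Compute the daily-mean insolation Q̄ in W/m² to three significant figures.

cos h₀ = −tan(-46.9°) tan(+12.600°) = 0.2389, h₀ = 1.3296 rad.
Bracket: h₀ sin ϕ sin δ + cos ϕ cos δ sin h₀ = 1.3296×-0.73016×0.21814 + 0.68327×0.97592×0.97105 = -0.211775 + 0.647513 = 0.435738.
Inverse-square distance factor (a/d)² = 1.0001² = 1.000200.
Q̄ = (S_0/π) × 1.000200 × [bracket] = (589/π) × 1.000200 × 0.435738 = 81.71 W/m².

Q̄ ≈ 81.7 W/m²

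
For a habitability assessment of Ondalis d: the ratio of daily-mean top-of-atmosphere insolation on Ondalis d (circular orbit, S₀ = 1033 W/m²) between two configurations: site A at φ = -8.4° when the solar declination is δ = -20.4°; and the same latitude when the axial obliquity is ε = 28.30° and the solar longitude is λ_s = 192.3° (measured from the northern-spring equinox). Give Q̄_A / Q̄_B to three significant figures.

Q̄_A / Q̄_B ≈ 1.00

— Configuration A (φ=-8.4°):
cos H₀ = −tan(-8.4°) tan(-20.400°) = -0.0549, H₀ = 1.6257 rad.
Bracket: H₀ sin φ sin δ + cos φ cos δ sin H₀ = 1.6257×-0.14608×-0.34857 + 0.98927×0.93728×0.99849 = 0.082779 + 0.925823 = 1.008602.
Q̄ = (S₀/π) × [bracket] = (1033/π) × 1.008602 = 331.64 W/m².
— Configuration B (φ=-8.4°):
Solar declination: sin δ = sin ε · sin λ_s = sin 28.30° × sin 192.3° = -0.10100, so δ = -5.796°.
cos H₀ = −tan(-8.4°) tan(-5.796°) = -0.0150, H₀ = 1.5858 rad.
Bracket: H₀ sin φ sin δ + cos φ cos δ sin H₀ = 1.5858×-0.14608×-0.10100 + 0.98927×0.99489×0.99989 = 0.023397 + 0.984107 = 1.007504.
Q̄ = (S₀/π) × [bracket] = (1033/π) × 1.007504 = 331.28 W/m².
Ratio Q̄_A / Q̄_B = 331.64 / 331.28 = 1.001.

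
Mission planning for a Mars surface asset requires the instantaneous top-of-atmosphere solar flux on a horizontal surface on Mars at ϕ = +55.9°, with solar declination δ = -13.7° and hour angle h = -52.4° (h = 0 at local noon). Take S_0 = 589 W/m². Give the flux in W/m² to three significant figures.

cos θ_z = sin ϕ sin δ + cos ϕ cos δ cos h = -0.196116 + 0.332339 = 0.136223.
Flux = S_0 · cos θ_z = 589 × 0.136223 = 80.24 W/m².

80.2 W/m²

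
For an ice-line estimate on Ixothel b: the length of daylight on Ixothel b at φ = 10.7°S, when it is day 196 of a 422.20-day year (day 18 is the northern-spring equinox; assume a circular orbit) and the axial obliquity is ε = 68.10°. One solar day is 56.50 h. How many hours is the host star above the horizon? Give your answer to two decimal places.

Solar longitude: λ_s = 360° × (196 − 18)/422.20 = 151.776°.
sin δ = sin 68.10° × sin 151.776° = 0.43879, so δ = +26.026°.
cos H₀ = −tan φ · tan δ = −tan(-10.7°) × tan(+26.026°) = 0.0923, so H₀ = 1.4784 rad = 84.71°.
Daylight = 2H₀/(2π) × 56.50 h = (1.4784/π) × 56.50 = 26.59 h.

26.59 h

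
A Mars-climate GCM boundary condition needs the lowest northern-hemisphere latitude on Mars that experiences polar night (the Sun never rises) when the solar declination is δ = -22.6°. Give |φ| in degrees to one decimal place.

|φ| = 67.4°

Polar night requires cos H₀ = −tan φ tan δ ≥ 1, i.e. tan φ tan δ ≤ −1.
The boundary is |tan φ| · |tan δ| = 1, so |φ| = 90° − |δ| = 90° − 22.6° = 67.4° in the northern hemisphere.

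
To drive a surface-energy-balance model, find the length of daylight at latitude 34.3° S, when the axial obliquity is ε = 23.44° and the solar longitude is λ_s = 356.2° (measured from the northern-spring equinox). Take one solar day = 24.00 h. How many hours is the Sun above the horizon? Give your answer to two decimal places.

12.14 h

Solar declination: sin δ = sin ε · sin λ_s = sin 23.44° × sin 356.2° = -0.02636, so δ = -1.511°.
cos H₀ = −tan φ · tan δ = −tan(-34.3°) × tan(-1.511°) = -0.0180, so H₀ = 1.5888 rad = 91.03°.
Daylight = 2H₀/(2π) × 24.00 h = (1.5888/π) × 24.00 = 12.14 h.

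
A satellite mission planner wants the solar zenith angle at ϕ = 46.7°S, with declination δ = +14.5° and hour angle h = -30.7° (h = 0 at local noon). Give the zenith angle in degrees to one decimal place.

cos θ_z = sin ϕ sin δ + cos ϕ cos δ cos h = -0.182220 + 0.570919 = 0.388699.
θ_z = arccos(0.388699) = 67.1°.

θ_z = 67.1°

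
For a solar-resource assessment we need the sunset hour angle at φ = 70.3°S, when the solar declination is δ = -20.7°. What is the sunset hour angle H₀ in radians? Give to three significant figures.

Sunrise equation: cos H₀ = −tan φ · tan δ = -1.0553 ≤ −1, so the Sun never sets (polar day) and H₀ = π.

H₀ = 3.14 rad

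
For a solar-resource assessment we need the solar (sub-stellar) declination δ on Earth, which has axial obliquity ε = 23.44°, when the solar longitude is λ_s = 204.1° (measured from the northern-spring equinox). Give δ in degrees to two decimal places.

δ = -9.35°

sin δ = sin ε · sin λ_s = sin 23.44° × sin 204.1° = -0.162429.
δ = arcsin(-0.162429) = -9.35°.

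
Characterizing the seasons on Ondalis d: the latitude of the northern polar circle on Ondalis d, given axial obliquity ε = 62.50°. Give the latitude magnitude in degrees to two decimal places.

The polar circle is the lowest latitude that experiences at least one full rotation of continuous daylight at the northern-summer solstice; it lies at |φ| = 90° − ε = 90° − 62.50° = 27.50°.

27.50°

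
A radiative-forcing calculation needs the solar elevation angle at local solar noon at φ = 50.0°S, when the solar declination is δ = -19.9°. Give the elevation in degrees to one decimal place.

At local noon the hour angle is zero, so the zenith angle equals |φ − δ| = |-50.0° − (-19.900°)| = 30.100°.
Elevation = 90° − 30.100° = 59.9°.

59.9°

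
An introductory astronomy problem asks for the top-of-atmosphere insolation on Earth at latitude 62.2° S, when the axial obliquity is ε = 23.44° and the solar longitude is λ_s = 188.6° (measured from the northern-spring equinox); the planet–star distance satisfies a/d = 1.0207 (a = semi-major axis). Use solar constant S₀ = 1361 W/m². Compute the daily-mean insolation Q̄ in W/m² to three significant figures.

Solar declination: sin δ = sin ε · sin λ_s = sin 23.44° × sin 188.6° = -0.05948, so δ = -3.410°.
cos H₀ = −tan(-62.2°) tan(-3.410°) = -0.1130, H₀ = 1.6841 rad.
Bracket: H₀ sin φ sin δ + cos φ cos δ sin H₀ = 1.6841×-0.88458×-0.05948 + 0.46639×0.99823×0.99359 = 0.088609 + 0.462580 = 0.551189.
Inverse-square distance factor (a/d)² = 1.0207² = 1.041828.
Q̄ = (S₀/π) × 1.041828 × [bracket] = (1361/π) × 1.041828 × 0.551189 = 248.8 W/m².

Q̄ ≈ 249 W/m²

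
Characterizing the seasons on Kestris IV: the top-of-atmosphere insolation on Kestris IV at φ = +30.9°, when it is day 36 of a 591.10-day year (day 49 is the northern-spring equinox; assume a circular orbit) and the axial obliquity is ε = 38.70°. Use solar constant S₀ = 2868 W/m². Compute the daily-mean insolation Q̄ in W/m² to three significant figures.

Q̄ ≈ 718 W/m²

Solar longitude: λ_s = 360° × (36 − 49)/591.10 = -7.917°, i.e. -7.917° + 360° = 352.083°.
sin δ = sin 38.70° × sin 352.083° = -0.08612, so δ = -4.941°.
cos H₀ = −tan(+30.9°) tan(-4.941°) = 0.0517, H₀ = 1.5190 rad.
Bracket: H₀ sin φ sin δ + cos φ cos δ sin H₀ = 1.5190×0.51354×-0.08612 + 0.85806×0.99628×0.99866 = -0.067179 + 0.853722 = 0.786543.
Q̄ = (S₀/π) × [bracket] = (2868/π) × 0.786543 = 718.0 W/m².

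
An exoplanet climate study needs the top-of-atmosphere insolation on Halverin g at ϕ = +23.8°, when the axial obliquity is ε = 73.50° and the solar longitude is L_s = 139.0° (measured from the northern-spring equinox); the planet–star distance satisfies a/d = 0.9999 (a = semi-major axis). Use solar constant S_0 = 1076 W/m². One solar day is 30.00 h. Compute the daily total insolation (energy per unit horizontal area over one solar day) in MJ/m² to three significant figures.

42.7 MJ/m²

Solar declination: sin δ = sin ε · sin L_s = sin 73.50° × sin 139.0° = 0.62904, so δ = +38.980°.
cos h₀ = −tan(+23.8°) tan(+38.980°) = -0.3569, h₀ = 1.9357 rad.
Bracket: h₀ sin ϕ sin δ + cos ϕ cos δ sin h₀ = 1.9357×0.40355×0.62904 + 0.91496×0.77737×0.93414 = 0.491376 + 0.664419 = 1.155795.
Inverse-square distance factor (a/d)² = 0.9999² = 0.999800.
Q̄ = (S_0/π) × 0.999800 × [bracket] = (1076/π) × 0.999800 × 1.155795 = 395.78 W/m².
Daily total = Q̄ × 30.00 h × 3600 s/h = 395.78 × 30.00 × 3600 / 10⁶ = 42.74 MJ/m².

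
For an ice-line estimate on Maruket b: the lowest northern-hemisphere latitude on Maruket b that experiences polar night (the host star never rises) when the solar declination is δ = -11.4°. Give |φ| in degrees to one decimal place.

|φ| = 78.6°

Polar night requires cos H₀ = −tan φ tan δ ≥ 1, i.e. tan φ tan δ ≤ −1.
The boundary is |tan φ| · |tan δ| = 1, so |φ| = 90° − |δ| = 90° − 11.4° = 78.6° in the northern hemisphere.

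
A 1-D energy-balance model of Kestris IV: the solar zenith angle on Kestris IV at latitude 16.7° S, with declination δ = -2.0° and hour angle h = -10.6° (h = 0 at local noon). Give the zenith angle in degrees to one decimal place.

θ_z = 18.0°

cos θ_z = sin ϕ sin δ + cos ϕ cos δ cos h = 0.010029 + 0.940904 = 0.950933.
θ_z = arccos(0.950933) = 18.0°.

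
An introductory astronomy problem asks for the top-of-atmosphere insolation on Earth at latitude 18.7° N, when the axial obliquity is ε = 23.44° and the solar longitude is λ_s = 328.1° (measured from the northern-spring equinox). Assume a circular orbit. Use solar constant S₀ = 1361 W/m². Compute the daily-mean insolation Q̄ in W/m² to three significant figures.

Solar declination: sin δ = sin ε · sin λ_s = sin 23.44° × sin 328.1° = -0.21021, so δ = -12.134°.
cos H₀ = −tan(+18.7°) tan(-12.134°) = 0.0728, H₀ = 1.4980 rad.
Bracket: H₀ sin φ sin δ + cos φ cos δ sin H₀ = 1.4980×0.32061×-0.21021 + 0.94721×0.97766×0.99735 = -0.100958 + 0.923595 = 0.822637.
Q̄ = (S₀/π) × [bracket] = (1361/π) × 0.822637 = 356.4 W/m².

Q̄ ≈ 356 W/m²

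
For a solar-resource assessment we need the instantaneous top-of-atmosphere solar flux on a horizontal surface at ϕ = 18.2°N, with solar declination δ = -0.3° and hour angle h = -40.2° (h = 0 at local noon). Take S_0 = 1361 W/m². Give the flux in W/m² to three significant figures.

cos θ_z = sin ϕ sin δ + cos ϕ cos δ cos h = -0.001635 + 0.725575 = 0.723940.
Flux = S_0 · cos θ_z = 1361 × 0.723940 = 985.3 W/m².

985 W/m²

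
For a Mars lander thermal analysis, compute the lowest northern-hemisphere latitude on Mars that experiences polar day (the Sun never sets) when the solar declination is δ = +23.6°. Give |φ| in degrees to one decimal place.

Polar day requires cos H₀ = −tan φ tan δ ≤ −1, i.e. tan φ tan δ ≥ 1.
The boundary is |tan φ| · |tan δ| = 1, so |φ| = 90° − |δ| = 90° − 23.6° = 66.4° in the northern hemisphere.

|φ| = 66.4°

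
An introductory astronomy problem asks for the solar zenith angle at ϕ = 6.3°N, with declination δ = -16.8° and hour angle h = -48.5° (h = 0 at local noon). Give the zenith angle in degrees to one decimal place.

cos θ_z = sin ϕ sin δ + cos ϕ cos δ cos h = -0.031717 + 0.630508 = 0.598791.
θ_z = arccos(0.598791) = 53.2°.

θ_z = 53.2°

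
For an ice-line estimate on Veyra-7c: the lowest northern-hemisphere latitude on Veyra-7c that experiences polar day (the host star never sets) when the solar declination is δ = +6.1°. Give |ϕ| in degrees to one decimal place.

Polar day requires cos h₀ = −tan ϕ tan δ ≤ −1, i.e. tan ϕ tan δ ≥ 1.
The boundary is |tan ϕ| · |tan δ| = 1, so |ϕ| = 90° − |δ| = 90° − 6.1° = 83.9° in the northern hemisphere.

|ϕ| = 83.9°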